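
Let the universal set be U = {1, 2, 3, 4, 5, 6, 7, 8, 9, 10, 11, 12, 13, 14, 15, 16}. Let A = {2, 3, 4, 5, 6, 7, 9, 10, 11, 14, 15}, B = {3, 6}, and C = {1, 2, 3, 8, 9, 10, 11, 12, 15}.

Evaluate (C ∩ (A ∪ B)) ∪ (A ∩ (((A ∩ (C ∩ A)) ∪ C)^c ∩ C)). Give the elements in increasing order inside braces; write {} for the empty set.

A ∪ B = {2, 3, 4, 5, 6, 7, 9, 10, 11, 14, 15}
C ∩ (A ∪ B) = {2, 3, 9, 10, 11, 15}
C ∩ A = {2, 3, 9, 10, 11, 15}
A ∩ (C ∩ A) = {2, 3, 9, 10, 11, 15}
(A ∩ (C ∩ A)) ∪ C = {1, 2, 3, 8, 9, 10, 11, 12, 15}
((A ∩ (C ∩ A)) ∪ C)^c = {4, 5, 6, 7, 13, 14, 16}
((A ∩ (C ∩ A)) ∪ C)^c ∩ C = {}
A ∩ (((A ∩ (C ∩ A)) ∪ C)^c ∩ C) = {}
(C ∩ (A ∪ B)) ∪ (A ∩ (((A ∩ (C ∩ A)) ∪ C)^c ∩ C)) = {2, 3, 9, 10, 11, 15}

{2, 3, 9, 10, 11, 15}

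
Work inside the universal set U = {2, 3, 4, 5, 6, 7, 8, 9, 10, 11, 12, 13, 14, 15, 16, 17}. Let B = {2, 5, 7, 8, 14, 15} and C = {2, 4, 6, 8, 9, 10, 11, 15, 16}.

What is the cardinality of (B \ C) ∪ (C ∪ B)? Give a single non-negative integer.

B \ C = {5, 7, 14}
C ∪ B = {2, 4, 5, 6, 7, 8, 9, 10, 11, 14, 15, 16}
(B \ C) ∪ (C ∪ B) = {2, 4, 5, 6, 7, 8, 9, 10, 11, 14, 15, 16}
|(B \ C) ∪ (C ∪ B)| = 12

12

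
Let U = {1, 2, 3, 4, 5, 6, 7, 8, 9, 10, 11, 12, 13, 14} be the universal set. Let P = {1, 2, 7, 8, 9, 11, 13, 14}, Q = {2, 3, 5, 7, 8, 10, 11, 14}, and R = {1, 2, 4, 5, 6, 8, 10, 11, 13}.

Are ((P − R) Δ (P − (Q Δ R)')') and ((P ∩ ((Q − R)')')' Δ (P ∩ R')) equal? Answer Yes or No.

No

P − R = {7, 9, 14}
Q Δ R = {1, 3, 4, 6, 7, 13, 14}
(Q Δ R)' = {2, 5, 8, 9, 10, 11, 12}
P − (Q Δ R)' = {1, 7, 13, 14}
(P − (Q Δ R)')' = {2, 3, 4, 5, 6, 8, 9, 10, 11, 12}
(P − R) Δ (P − (Q Δ R)')' = {2, 3, 4, 5, 6, 7, 8, 10, 11, 12, 14}
Q − R = {3, 7, 14}
(Q − R)' = {1, 2, 4, 5, 6, 8, 9, 10, 11, 12, 13}
((Q − R)')' = {3, 7, 14}
P ∩ ((Q − R)')' = {7, 14}
(P ∩ ((Q − R)')')' = {1, 2, 3, 4, 5, 6, 8, 9, 10, 11, 12, 13}
R' = {3, 7, 9, 12, 14}
P ∩ R' = {7, 9, 14}
(P ∩ ((Q − R)')')' Δ (P ∩ R') = {1, 2, 3, 4, 5, 6, 7, 8, 10, 11, 12, 13, 14}
1 ∈ (P ∩ ((Q − R)')')' Δ (P ∩ R') but 1 ∉ (P − R) Δ (P − (Q Δ R)')', so they differ.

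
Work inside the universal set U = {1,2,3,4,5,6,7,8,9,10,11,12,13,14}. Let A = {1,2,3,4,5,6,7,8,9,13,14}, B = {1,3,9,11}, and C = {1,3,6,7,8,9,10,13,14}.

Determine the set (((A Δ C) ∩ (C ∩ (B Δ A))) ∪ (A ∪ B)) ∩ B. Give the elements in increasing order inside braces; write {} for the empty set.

{1,3,9,11}

A Δ C = {2,4,5,10}
B Δ A = {2,4,5,6,7,8,11,13,14}
C ∩ (B Δ A) = {6,7,8,13,14}
(A Δ C) ∩ (C ∩ (B Δ A)) = {}
A ∪ B = {1,2,3,4,5,6,7,8,9,11,13,14}
((A Δ C) ∩ (C ∩ (B Δ A))) ∪ (A ∪ B) = {1,2,3,4,5,6,7,8,9,11,13,14}
(((A Δ C) ∩ (C ∩ (B Δ A))) ∪ (A ∪ B)) ∩ B = {1,3,9,11}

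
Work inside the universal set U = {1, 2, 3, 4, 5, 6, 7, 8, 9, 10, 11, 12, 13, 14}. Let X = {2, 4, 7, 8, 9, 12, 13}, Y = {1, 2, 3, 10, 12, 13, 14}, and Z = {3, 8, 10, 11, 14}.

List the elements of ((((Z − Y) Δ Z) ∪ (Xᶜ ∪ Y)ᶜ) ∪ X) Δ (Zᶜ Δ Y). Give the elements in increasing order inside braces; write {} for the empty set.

Z − Y = {8, 11}
(Z − Y) Δ Z = {3, 10, 14}
Xᶜ = {1, 3, 5, 6, 10, 11, 14}
Xᶜ ∪ Y = {1, 2, 3, 5, 6, 10, 11, 12, 13, 14}
(Xᶜ ∪ Y)ᶜ = {4, 7, 8, 9}
((Z − Y) Δ Z) ∪ (Xᶜ ∪ Y)ᶜ = {3, 4, 7, 8, 9, 10, 14}
(((Z − Y) Δ Z) ∪ (Xᶜ ∪ Y)ᶜ) ∪ X = {2, 3, 4, 7, 8, 9, 10, 12, 13, 14}
Zᶜ = {1, 2, 4, 5, 6, 7, 9, 12, 13}
Zᶜ Δ Y = {3, 4, 5, 6, 7, 9, 10, 14}
((((Z − Y) Δ Z) ∪ (Xᶜ ∪ Y)ᶜ) ∪ X) Δ (Zᶜ Δ Y) = {2, 5, 6, 8, 12, 13}

{2, 5, 6, 8, 12, 13}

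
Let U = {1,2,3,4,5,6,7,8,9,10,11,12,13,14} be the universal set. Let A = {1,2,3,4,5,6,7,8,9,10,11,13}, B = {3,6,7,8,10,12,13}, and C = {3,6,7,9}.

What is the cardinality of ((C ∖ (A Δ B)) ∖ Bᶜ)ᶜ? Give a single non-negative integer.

A Δ B = {1,2,4,5,9,11,12}
C ∖ (A Δ B) = {3,6,7}
Bᶜ = {1,2,4,5,9,11,14}
(C ∖ (A Δ B)) ∖ Bᶜ = {3,6,7}
((C ∖ (A Δ B)) ∖ Bᶜ)ᶜ = {1,2,4,5,8,9,10,11,12,13,14}
|((C ∖ (A Δ B)) ∖ Bᶜ)ᶜ| = 11

11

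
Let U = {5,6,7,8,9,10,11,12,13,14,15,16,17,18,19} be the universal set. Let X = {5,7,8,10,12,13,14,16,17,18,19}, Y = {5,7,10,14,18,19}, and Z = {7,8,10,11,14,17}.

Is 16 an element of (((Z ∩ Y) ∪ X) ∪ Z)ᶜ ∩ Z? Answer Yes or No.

No

16 ∉ Z and 16 ∉ Y, so 16 ∉ Z ∩ Y
16 ∉ (Z ∩ Y) and 16 ∈ X, so 16 ∈ (Z ∩ Y) ∪ X
16 ∈ ((Z ∩ Y) ∪ X) and 16 ∉ Z, so 16 ∈ ((Z ∩ Y) ∪ X) ∪ Z
16 ∉ (((Z ∩ Y) ∪ X) ∪ Z)ᶜ since 16 ∈ (((Z ∩ Y) ∪ X) ∪ Z)
16 ∉ (((Z ∩ Y) ∪ X) ∪ Z)ᶜ and 16 ∉ Z, so 16 ∉ (((Z ∩ Y) ∪ X) ∪ Z)ᶜ ∩ Z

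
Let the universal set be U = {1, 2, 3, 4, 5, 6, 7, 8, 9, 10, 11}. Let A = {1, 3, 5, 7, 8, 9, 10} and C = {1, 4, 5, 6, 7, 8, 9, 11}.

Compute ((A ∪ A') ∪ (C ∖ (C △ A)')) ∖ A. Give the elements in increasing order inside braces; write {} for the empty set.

{2, 4, 6, 11}

A' = {2, 4, 6, 11}
A ∪ A' = {1, 2, 3, 4, 5, 6, 7, 8, 9, 10, 11}
C △ A = {3, 4, 6, 10, 11}
(C △ A)' = {1, 2, 5, 7, 8, 9}
C ∖ (C △ A)' = {4, 6, 11}
(A ∪ A') ∪ (C ∖ (C △ A)') = {1, 2, 3, 4, 5, 6, 7, 8, 9, 10, 11}
((A ∪ A') ∪ (C ∖ (C △ A)')) ∖ A = {2, 4, 6, 11}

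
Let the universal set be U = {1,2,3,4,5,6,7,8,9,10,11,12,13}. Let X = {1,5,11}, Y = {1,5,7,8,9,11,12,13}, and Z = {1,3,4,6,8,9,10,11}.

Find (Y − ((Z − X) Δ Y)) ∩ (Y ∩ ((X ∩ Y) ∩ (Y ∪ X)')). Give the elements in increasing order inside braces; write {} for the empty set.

{}

Z − X = {3,4,6,8,9,10}
(Z − X) Δ Y = {1,3,4,5,6,7,10,11,12,13}
Y − ((Z − X) Δ Y) = {8,9}
X ∩ Y = {1,5,11}
Y ∪ X = {1,5,7,8,9,11,12,13}
(Y ∪ X)' = {2,3,4,6,10}
(X ∩ Y) ∩ (Y ∪ X)' = {}
Y ∩ ((X ∩ Y) ∩ (Y ∪ X)') = {}
(Y − ((Z − X) Δ Y)) ∩ (Y ∩ ((X ∩ Y) ∩ (Y ∪ X)')) = {}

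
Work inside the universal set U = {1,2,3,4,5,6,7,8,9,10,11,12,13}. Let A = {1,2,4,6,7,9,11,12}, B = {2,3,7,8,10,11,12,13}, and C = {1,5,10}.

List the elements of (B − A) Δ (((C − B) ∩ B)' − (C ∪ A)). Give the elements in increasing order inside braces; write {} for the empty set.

{10}

B − A = {3,8,10,13}
C − B = {1,5}
(C − B) ∩ B = {}
((C − B) ∩ B)' = {1,2,3,4,5,6,7,8,9,10,11,12,13}
C ∪ A = {1,2,4,5,6,7,9,10,11,12}
((C − B) ∩ B)' − (C ∪ A) = {3,8,13}
(B − A) Δ (((C − B) ∩ B)' − (C ∪ A)) = {10}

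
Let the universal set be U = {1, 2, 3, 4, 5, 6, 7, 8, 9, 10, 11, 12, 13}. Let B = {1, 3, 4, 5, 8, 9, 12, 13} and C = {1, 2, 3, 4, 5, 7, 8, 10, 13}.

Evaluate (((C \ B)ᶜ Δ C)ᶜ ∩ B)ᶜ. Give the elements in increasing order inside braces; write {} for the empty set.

{2, 6, 7, 9, 10, 11, 12}

C \ B = {2, 7, 10}
(C \ B)ᶜ = {1, 3, 4, 5, 6, 8, 9, 11, 12, 13}
(C \ B)ᶜ Δ C = {2, 6, 7, 9, 10, 11, 12}
((C \ B)ᶜ Δ C)ᶜ = {1, 3, 4, 5, 8, 13}
((C \ B)ᶜ Δ C)ᶜ ∩ B = {1, 3, 4, 5, 8, 13}
(((C \ B)ᶜ Δ C)ᶜ ∩ B)ᶜ = {2, 6, 7, 9, 10, 11, 12}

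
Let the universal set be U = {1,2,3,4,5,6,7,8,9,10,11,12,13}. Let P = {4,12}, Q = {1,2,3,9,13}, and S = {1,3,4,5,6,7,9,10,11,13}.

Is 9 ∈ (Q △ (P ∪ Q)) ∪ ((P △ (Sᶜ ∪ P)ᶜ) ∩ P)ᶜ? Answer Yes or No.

Yes

9 ∉ P and 9 ∈ Q, so 9 ∈ P ∪ Q
9 ∈ Q and 9 ∈ (P ∪ Q), so 9 ∉ Q △ (P ∪ Q)
9 ∈ S, so 9 ∉ Sᶜ
9 ∉ Sᶜ and 9 ∉ P, so 9 ∉ Sᶜ ∪ P
9 ∈ (Sᶜ ∪ P)ᶜ since 9 ∉ (Sᶜ ∪ P)
9 ∉ P and 9 ∈ (Sᶜ ∪ P)ᶜ, so 9 ∈ P △ (Sᶜ ∪ P)ᶜ
9 ∈ (P △ (Sᶜ ∪ P)ᶜ) and 9 ∉ P, so 9 ∉ (P △ (Sᶜ ∪ P)ᶜ) ∩ P
9 ∈ ((P △ (Sᶜ ∪ P)ᶜ) ∩ P)ᶜ since 9 ∉ ((P △ (Sᶜ ∪ P)ᶜ) ∩ P)
9 ∉ (Q △ (P ∪ Q)) and 9 ∈ ((P △ (Sᶜ ∪ P)ᶜ) ∩ P)ᶜ, so 9 ∈ (Q △ (P ∪ Q)) ∪ ((P △ (Sᶜ ∪ P)ᶜ) ∩ P)ᶜ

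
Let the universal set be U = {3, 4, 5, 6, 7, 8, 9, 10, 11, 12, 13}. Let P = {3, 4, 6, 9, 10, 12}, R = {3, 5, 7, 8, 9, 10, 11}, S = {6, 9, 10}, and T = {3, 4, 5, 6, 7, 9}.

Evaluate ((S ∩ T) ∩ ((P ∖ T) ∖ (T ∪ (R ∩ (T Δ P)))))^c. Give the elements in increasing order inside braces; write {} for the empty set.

S ∩ T = {6, 9}
P ∖ T = {10, 12}
T Δ P = {5, 7, 10, 12}
R ∩ (T Δ P) = {5, 7, 10}
T ∪ (R ∩ (T Δ P)) = {3, 4, 5, 6, 7, 9, 10}
(P ∖ T) ∖ (T ∪ (R ∩ (T Δ P))) = {12}
(S ∩ T) ∩ ((P ∖ T) ∖ (T ∪ (R ∩ (T Δ P)))) = {}
((S ∩ T) ∩ ((P ∖ T) ∖ (T ∪ (R ∩ (T Δ P)))))^c = {3, 4, 5, 6, 7, 8, 9, 10, 11, 12, 13}

{3, 4, 5, 6, 7, 8, 9, 10, 11, 12, 13}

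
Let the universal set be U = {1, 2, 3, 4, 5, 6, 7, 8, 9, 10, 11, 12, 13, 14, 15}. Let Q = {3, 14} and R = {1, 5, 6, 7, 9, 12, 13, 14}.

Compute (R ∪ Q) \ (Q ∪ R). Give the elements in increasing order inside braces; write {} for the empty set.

R ∪ Q = {1, 3, 5, 6, 7, 9, 12, 13, 14}
Q ∪ R = {1, 3, 5, 6, 7, 9, 12, 13, 14}
(R ∪ Q) \ (Q ∪ R) = {}

{}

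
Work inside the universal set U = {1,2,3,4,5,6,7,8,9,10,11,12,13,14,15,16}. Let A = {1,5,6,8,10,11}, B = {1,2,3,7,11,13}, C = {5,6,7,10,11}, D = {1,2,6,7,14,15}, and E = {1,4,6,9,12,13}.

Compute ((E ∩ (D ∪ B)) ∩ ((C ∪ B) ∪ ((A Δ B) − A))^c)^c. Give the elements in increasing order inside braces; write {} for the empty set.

{1,2,3,4,5,6,7,8,9,10,11,12,13,14,15,16}

D ∪ B = {1,2,3,6,7,11,13,14,15}
E ∩ (D ∪ B) = {1,6,13}
C ∪ B = {1,2,3,5,6,7,10,11,13}
A Δ B = {2,3,5,6,7,8,10,13}
(A Δ B) − A = {2,3,7,13}
(C ∪ B) ∪ ((A Δ B) − A) = {1,2,3,5,6,7,10,11,13}
((C ∪ B) ∪ ((A Δ B) − A))^c = {4,8,9,12,14,15,16}
(E ∩ (D ∪ B)) ∩ ((C ∪ B) ∪ ((A Δ B) − A))^c = {}
((E ∩ (D ∪ B)) ∩ ((C ∪ B) ∪ ((A Δ B) − A))^c)^c = {1,2,3,4,5,6,7,8,9,10,11,12,13,14,15,16}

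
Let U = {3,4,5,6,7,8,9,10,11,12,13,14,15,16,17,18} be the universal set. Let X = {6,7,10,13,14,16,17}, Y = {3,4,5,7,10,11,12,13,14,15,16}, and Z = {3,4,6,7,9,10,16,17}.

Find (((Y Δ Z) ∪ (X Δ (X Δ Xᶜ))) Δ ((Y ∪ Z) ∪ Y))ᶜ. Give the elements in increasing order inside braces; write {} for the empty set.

Y Δ Z = {5,6,9,11,12,13,14,15,17}
Xᶜ = {3,4,5,8,9,11,12,15,18}
X Δ Xᶜ = {3,4,5,6,7,8,9,10,11,12,13,14,15,16,17,18}
X Δ (X Δ Xᶜ) = {3,4,5,8,9,11,12,15,18}
(Y Δ Z) ∪ (X Δ (X Δ Xᶜ)) = {3,4,5,6,8,9,11,12,13,14,15,17,18}
Y ∪ Z = {3,4,5,6,7,9,10,11,12,13,14,15,16,17}
(Y ∪ Z) ∪ Y = {3,4,5,6,7,9,10,11,12,13,14,15,16,17}
((Y Δ Z) ∪ (X Δ (X Δ Xᶜ))) Δ ((Y ∪ Z) ∪ Y) = {7,8,10,16,18}
(((Y Δ Z) ∪ (X Δ (X Δ Xᶜ))) Δ ((Y ∪ Z) ∪ Y))ᶜ = {3,4,5,6,9,11,12,13,14,15,17}

{3,4,5,6,9,11,12,13,14,15,17}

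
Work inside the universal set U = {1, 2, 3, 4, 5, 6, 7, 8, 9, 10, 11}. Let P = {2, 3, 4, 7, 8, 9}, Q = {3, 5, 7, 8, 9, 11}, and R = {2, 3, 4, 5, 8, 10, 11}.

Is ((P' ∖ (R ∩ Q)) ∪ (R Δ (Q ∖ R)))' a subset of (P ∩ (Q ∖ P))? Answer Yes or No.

Yes

P' = {1, 5, 6, 10, 11}
R ∩ Q = {3, 5, 8, 11}
P' ∖ (R ∩ Q) = {1, 6, 10}
Q ∖ R = {7, 9}
R Δ (Q ∖ R) = {2, 3, 4, 5, 7, 8, 9, 10, 11}
(P' ∖ (R ∩ Q)) ∪ (R Δ (Q ∖ R)) = {1, 2, 3, 4, 5, 6, 7, 8, 9, 10, 11}
((P' ∖ (R ∩ Q)) ∪ (R Δ (Q ∖ R)))' = {}
Q ∖ P = {5, 11}
P ∩ (Q ∖ P) = {}
Every element of {} is in {}, so ((P' ∖ (R ∩ Q)) ∪ (R Δ (Q ∖ R)))' ⊆ P ∩ (Q ∖ P).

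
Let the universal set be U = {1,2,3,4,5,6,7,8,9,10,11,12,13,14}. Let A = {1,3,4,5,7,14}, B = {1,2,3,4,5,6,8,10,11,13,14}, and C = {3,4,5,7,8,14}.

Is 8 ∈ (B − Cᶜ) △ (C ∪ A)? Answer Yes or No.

No

8 ∈ C, so 8 ∉ Cᶜ
8 ∈ B and 8 ∉ Cᶜ, so 8 ∈ B − Cᶜ
8 ∈ C and 8 ∉ A, so 8 ∈ C ∪ A
8 ∈ (B − Cᶜ) and 8 ∈ (C ∪ A), so 8 ∉ (B − Cᶜ) △ (C ∪ A)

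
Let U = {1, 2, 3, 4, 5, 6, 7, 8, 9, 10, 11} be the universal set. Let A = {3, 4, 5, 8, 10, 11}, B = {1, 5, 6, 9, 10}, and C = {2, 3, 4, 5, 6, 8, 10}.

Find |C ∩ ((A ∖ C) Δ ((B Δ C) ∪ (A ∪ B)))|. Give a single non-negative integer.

7

A ∖ C = {11}
B Δ C = {1, 2, 3, 4, 8, 9}
A ∪ B = {1, 3, 4, 5, 6, 8, 9, 10, 11}
(B Δ C) ∪ (A ∪ B) = {1, 2, 3, 4, 5, 6, 8, 9, 10, 11}
(A ∖ C) Δ ((B Δ C) ∪ (A ∪ B)) = {1, 2, 3, 4, 5, 6, 8, 9, 10}
C ∩ ((A ∖ C) Δ ((B Δ C) ∪ (A ∪ B))) = {2, 3, 4, 5, 6, 8, 10}
|C ∩ ((A ∖ C) Δ ((B Δ C) ∪ (A ∪ B)))| = 7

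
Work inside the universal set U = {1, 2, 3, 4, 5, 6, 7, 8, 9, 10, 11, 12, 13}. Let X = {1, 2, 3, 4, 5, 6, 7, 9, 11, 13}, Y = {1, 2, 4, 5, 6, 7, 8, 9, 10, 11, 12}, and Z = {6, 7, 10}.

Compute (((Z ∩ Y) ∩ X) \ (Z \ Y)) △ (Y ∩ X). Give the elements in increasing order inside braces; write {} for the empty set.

{1, 2, 4, 5, 9, 11}

Z ∩ Y = {6, 7, 10}
(Z ∩ Y) ∩ X = {6, 7}
Z \ Y = {}
((Z ∩ Y) ∩ X) \ (Z \ Y) = {6, 7}
Y ∩ X = {1, 2, 4, 5, 6, 7, 9, 11}
(((Z ∩ Y) ∩ X) \ (Z \ Y)) △ (Y ∩ X) = {1, 2, 4, 5, 9, 11}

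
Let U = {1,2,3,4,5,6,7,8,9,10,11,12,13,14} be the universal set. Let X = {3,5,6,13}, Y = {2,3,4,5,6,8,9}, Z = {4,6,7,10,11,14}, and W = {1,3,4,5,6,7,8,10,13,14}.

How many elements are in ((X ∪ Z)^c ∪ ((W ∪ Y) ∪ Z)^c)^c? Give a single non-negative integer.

X ∪ Z = {3,4,5,6,7,10,11,13,14}
(X ∪ Z)^c = {1,2,8,9,12}
W ∪ Y = {1,2,3,4,5,6,7,8,9,10,13,14}
(W ∪ Y) ∪ Z = {1,2,3,4,5,6,7,8,9,10,11,13,14}
((W ∪ Y) ∪ Z)^c = {12}
(X ∪ Z)^c ∪ ((W ∪ Y) ∪ Z)^c = {1,2,8,9,12}
((X ∪ Z)^c ∪ ((W ∪ Y) ∪ Z)^c)^c = {3,4,5,6,7,10,11,13,14}
|((X ∪ Z)^c ∪ ((W ∪ Y) ∪ Z)^c)^c| = 9

9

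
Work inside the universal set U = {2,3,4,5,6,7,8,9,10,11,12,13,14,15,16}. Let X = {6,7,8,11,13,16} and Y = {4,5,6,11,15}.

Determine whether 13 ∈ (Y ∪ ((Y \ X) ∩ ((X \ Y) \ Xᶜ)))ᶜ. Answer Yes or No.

13 ∉ Y and 13 ∈ X, so 13 ∉ Y \ X
13 ∈ X and 13 ∉ Y, so 13 ∈ X \ Y
13 ∈ X, so 13 ∉ Xᶜ
13 ∈ (X \ Y) and 13 ∉ Xᶜ, so 13 ∈ (X \ Y) \ Xᶜ
13 ∉ (Y \ X) and 13 ∈ ((X \ Y) \ Xᶜ), so 13 ∉ (Y \ X) ∩ ((X \ Y) \ Xᶜ)
13 ∉ Y and 13 ∉ ((Y \ X) ∩ ((X \ Y) \ Xᶜ)), so 13 ∉ Y ∪ ((Y \ X) ∩ ((X \ Y) \ Xᶜ))
13 ∈ (Y ∪ ((Y \ X) ∩ ((X \ Y) \ Xᶜ)))ᶜ since 13 ∉ (Y ∪ ((Y \ X) ∩ ((X \ Y) \ Xᶜ)))

Yes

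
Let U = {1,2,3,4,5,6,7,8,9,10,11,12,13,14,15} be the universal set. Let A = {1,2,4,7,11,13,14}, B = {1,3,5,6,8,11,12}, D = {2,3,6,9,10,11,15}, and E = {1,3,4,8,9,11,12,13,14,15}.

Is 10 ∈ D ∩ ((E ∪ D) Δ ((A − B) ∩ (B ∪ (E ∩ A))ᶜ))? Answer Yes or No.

10 ∉ E and 10 ∈ D, so 10 ∈ E ∪ D
10 ∉ A and 10 ∉ B, so 10 ∉ A − B
10 ∉ E and 10 ∉ A, so 10 ∉ E ∩ A
10 ∉ B and 10 ∉ (E ∩ A), so 10 ∉ B ∪ (E ∩ A)
10 ∈ (B ∪ (E ∩ A))ᶜ since 10 ∉ (B ∪ (E ∩ A))
10 ∉ (A − B) and 10 ∈ (B ∪ (E ∩ A))ᶜ, so 10 ∉ (A − B) ∩ (B ∪ (E ∩ A))ᶜ
10 ∈ (E ∪ D) and 10 ∉ ((A − B) ∩ (B ∪ (E ∩ A))ᶜ), so 10 ∈ (E ∪ D) Δ ((A − B) ∩ (B ∪ (E ∩ A))ᶜ)
10 ∈ D and 10 ∈ ((E ∪ D) Δ ((A − B) ∩ (B ∪ (E ∩ A))ᶜ)), so 10 ∈ D ∩ ((E ∪ D) Δ ((A − B) ∩ (B ∪ (E ∩ A))ᶜ))

Yes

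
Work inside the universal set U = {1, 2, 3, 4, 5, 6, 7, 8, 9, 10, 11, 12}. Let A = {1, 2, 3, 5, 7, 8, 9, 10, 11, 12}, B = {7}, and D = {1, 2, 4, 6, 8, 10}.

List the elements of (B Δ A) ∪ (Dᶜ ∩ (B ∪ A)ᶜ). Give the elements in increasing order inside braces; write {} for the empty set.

{1, 2, 3, 5, 8, 9, 10, 11, 12}

B Δ A = {1, 2, 3, 5, 8, 9, 10, 11, 12}
Dᶜ = {3, 5, 7, 9, 11, 12}
B ∪ A = {1, 2, 3, 5, 7, 8, 9, 10, 11, 12}
(B ∪ A)ᶜ = {4, 6}
Dᶜ ∩ (B ∪ A)ᶜ = {}
(B Δ A) ∪ (Dᶜ ∩ (B ∪ A)ᶜ) = {1, 2, 3, 5, 8, 9, 10, 11, 12}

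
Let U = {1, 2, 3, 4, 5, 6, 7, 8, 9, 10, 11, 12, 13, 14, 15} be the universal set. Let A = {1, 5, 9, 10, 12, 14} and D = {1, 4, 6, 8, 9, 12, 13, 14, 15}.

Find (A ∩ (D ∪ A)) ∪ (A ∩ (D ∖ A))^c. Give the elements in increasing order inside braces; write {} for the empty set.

{1, 2, 3, 4, 5, 6, 7, 8, 9, 10, 11, 12, 13, 14, 15}

D ∪ A = {1, 4, 5, 6, 8, 9, 10, 12, 13, 14, 15}
A ∩ (D ∪ A) = {1, 5, 9, 10, 12, 14}
D ∖ A = {4, 6, 8, 13, 15}
A ∩ (D ∖ A) = {}
(A ∩ (D ∖ A))^c = {1, 2, 3, 4, 5, 6, 7, 8, 9, 10, 11, 12, 13, 14, 15}
(A ∩ (D ∪ A)) ∪ (A ∩ (D ∖ A))^c = {1, 2, 3, 4, 5, 6, 7, 8, 9, 10, 11, 12, 13, 14, 15}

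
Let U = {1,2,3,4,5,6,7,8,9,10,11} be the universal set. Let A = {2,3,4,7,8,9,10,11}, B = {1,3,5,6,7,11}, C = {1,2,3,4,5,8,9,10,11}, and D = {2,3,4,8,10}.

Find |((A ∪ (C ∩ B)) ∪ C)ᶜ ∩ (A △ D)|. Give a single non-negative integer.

C ∩ B = {1,3,5,11}
A ∪ (C ∩ B) = {1,2,3,4,5,7,8,9,10,11}
(A ∪ (C ∩ B)) ∪ C = {1,2,3,4,5,7,8,9,10,11}
((A ∪ (C ∩ B)) ∪ C)ᶜ = {6}
A △ D = {7,9,11}
((A ∪ (C ∩ B)) ∪ C)ᶜ ∩ (A △ D) = {}
|((A ∪ (C ∩ B)) ∪ C)ᶜ ∩ (A △ D)| = 0

0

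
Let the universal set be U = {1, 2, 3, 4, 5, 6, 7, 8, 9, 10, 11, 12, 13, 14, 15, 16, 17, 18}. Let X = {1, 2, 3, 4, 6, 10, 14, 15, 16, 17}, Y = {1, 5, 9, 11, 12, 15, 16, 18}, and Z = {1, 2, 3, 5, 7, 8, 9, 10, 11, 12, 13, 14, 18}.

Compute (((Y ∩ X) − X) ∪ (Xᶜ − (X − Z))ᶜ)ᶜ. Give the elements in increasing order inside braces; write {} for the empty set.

Y ∩ X = {1, 15, 16}
(Y ∩ X) − X = {}
Xᶜ = {5, 7, 8, 9, 11, 12, 13, 18}
X − Z = {4, 6, 15, 16, 17}
Xᶜ − (X − Z) = {5, 7, 8, 9, 11, 12, 13, 18}
(Xᶜ − (X − Z))ᶜ = {1, 2, 3, 4, 6, 10, 14, 15, 16, 17}
((Y ∩ X) − X) ∪ (Xᶜ − (X − Z))ᶜ = {1, 2, 3, 4, 6, 10, 14, 15, 16, 17}
(((Y ∩ X) − X) ∪ (Xᶜ − (X − Z))ᶜ)ᶜ = {5, 7, 8, 9, 11, 12, 13, 18}

{5, 7, 8, 9, 11, 12, 13, 18}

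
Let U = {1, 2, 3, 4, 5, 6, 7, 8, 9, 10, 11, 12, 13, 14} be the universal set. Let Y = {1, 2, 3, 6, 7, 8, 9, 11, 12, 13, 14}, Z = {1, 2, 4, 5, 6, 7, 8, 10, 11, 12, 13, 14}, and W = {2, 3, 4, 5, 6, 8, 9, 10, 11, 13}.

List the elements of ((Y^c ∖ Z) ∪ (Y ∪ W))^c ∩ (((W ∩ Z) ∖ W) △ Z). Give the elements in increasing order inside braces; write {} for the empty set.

Y^c = {4, 5, 10}
Y^c ∖ Z = {}
Y ∪ W = {1, 2, 3, 4, 5, 6, 7, 8, 9, 10, 11, 12, 13, 14}
(Y^c ∖ Z) ∪ (Y ∪ W) = {1, 2, 3, 4, 5, 6, 7, 8, 9, 10, 11, 12, 13, 14}
((Y^c ∖ Z) ∪ (Y ∪ W))^c = {}
W ∩ Z = {2, 4, 5, 6, 8, 10, 11, 13}
(W ∩ Z) ∖ W = {}
((W ∩ Z) ∖ W) △ Z = {1, 2, 4, 5, 6, 7, 8, 10, 11, 12, 13, 14}
((Y^c ∖ Z) ∪ (Y ∪ W))^c ∩ (((W ∩ Z) ∖ W) △ Z) = {}

{}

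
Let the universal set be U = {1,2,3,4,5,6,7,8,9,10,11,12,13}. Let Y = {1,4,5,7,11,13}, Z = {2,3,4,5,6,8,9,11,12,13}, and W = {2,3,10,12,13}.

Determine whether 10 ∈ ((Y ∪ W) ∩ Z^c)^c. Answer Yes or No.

10 ∉ Y and 10 ∈ W, so 10 ∈ Y ∪ W
10 ∉ Z, so 10 ∈ Z^c
10 ∈ (Y ∪ W) and 10 ∈ Z^c, so 10 ∈ (Y ∪ W) ∩ Z^c
10 ∉ ((Y ∪ W) ∩ Z^c)^c since 10 ∈ ((Y ∪ W) ∩ Z^c)

No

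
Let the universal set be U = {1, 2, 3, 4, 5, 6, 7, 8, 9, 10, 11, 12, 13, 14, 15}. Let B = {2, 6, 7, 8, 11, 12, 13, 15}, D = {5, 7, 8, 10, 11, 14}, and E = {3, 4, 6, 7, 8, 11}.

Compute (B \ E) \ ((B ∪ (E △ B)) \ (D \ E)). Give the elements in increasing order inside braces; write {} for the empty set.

{}

B \ E = {2, 12, 13, 15}
E △ B = {2, 3, 4, 12, 13, 15}
B ∪ (E △ B) = {2, 3, 4, 6, 7, 8, 11, 12, 13, 15}
D \ E = {5, 10, 14}
(B ∪ (E △ B)) \ (D \ E) = {2, 3, 4, 6, 7, 8, 11, 12, 13, 15}
(B \ E) \ ((B ∪ (E △ B)) \ (D \ E)) = {}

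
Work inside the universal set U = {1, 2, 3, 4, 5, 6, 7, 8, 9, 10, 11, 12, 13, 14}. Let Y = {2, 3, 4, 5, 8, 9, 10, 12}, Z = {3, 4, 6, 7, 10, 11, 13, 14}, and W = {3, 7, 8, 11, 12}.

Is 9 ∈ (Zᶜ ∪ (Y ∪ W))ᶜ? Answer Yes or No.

9 ∉ Z, so 9 ∈ Zᶜ
9 ∈ Y and 9 ∉ W, so 9 ∈ Y ∪ W
9 ∈ Zᶜ and 9 ∈ (Y ∪ W), so 9 ∈ Zᶜ ∪ (Y ∪ W)
9 ∉ (Zᶜ ∪ (Y ∪ W))ᶜ since 9 ∈ (Zᶜ ∪ (Y ∪ W))

No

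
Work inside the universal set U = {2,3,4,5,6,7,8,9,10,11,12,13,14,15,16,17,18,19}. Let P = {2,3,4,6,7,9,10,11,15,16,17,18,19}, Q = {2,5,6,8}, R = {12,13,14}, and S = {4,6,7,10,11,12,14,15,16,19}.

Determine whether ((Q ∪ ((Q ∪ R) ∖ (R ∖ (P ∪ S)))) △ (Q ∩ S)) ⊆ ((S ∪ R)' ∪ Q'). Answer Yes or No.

Yes

Q ∪ R = {2,5,6,8,12,13,14}
P ∪ S = {2,3,4,6,7,9,10,11,12,14,15,16,17,18,19}
R ∖ (P ∪ S) = {13}
(Q ∪ R) ∖ (R ∖ (P ∪ S)) = {2,5,6,8,12,14}
Q ∪ ((Q ∪ R) ∖ (R ∖ (P ∪ S))) = {2,5,6,8,12,14}
Q ∩ S = {6}
(Q ∪ ((Q ∪ R) ∖ (R ∖ (P ∪ S)))) △ (Q ∩ S) = {2,5,8,12,14}
S ∪ R = {4,6,7,10,11,12,13,14,15,16,19}
(S ∪ R)' = {2,3,5,8,9,17,18}
Q' = {3,4,7,9,10,11,12,13,14,15,16,17,18,19}
(S ∪ R)' ∪ Q' = {2,3,4,5,7,8,9,10,11,12,13,14,15,16,17,18,19}
Every element of {2,5,8,12,14} is in {2,3,4,5,7,8,9,10,11,12,13,14,15,16,17,18,19}, so (Q ∪ ((Q ∪ R) ∖ (R ∖ (P ∪ S)))) △ (Q ∩ S) ⊆ (S ∪ R)' ∪ Q'.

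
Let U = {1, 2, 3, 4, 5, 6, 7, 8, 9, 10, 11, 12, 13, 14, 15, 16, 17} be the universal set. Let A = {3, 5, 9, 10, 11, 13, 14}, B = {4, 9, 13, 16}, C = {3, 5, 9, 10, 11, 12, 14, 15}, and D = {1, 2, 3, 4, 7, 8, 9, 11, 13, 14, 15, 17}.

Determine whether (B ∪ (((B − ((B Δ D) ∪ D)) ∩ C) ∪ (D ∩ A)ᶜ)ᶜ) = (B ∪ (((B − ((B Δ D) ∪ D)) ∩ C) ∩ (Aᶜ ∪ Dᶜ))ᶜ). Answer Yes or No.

B Δ D = {1, 2, 3, 7, 8, 11, 14, 15, 16, 17}
(B Δ D) ∪ D = {1, 2, 3, 4, 7, 8, 9, 11, 13, 14, 15, 16, 17}
B − ((B Δ D) ∪ D) = {}
(B − ((B Δ D) ∪ D)) ∩ C = {}
D ∩ A = {3, 9, 11, 13, 14}
(D ∩ A)ᶜ = {1, 2, 4, 5, 6, 7, 8, 10, 12, 15, 16, 17}
((B − ((B Δ D) ∪ D)) ∩ C) ∪ (D ∩ A)ᶜ = {1, 2, 4, 5, 6, 7, 8, 10, 12, 15, 16, 17}
(((B − ((B Δ D) ∪ D)) ∩ C) ∪ (D ∩ A)ᶜ)ᶜ = {3, 9, 11, 13, 14}
B ∪ (((B − ((B Δ D) ∪ D)) ∩ C) ∪ (D ∩ A)ᶜ)ᶜ = {3, 4, 9, 11, 13, 14, 16}
Aᶜ = {1, 2, 4, 6, 7, 8, 12, 15, 16, 17}
Dᶜ = {5, 6, 10, 12, 16}
Aᶜ ∪ Dᶜ = {1, 2, 4, 5, 6, 7, 8, 10, 12, 15, 16, 17}
((B − ((B Δ D) ∪ D)) ∩ C) ∩ (Aᶜ ∪ Dᶜ) = {}
(((B − ((B Δ D) ∪ D)) ∩ C) ∩ (Aᶜ ∪ Dᶜ))ᶜ = {1, 2, 3, 4, 5, 6, 7, 8, 9, 10, 11, 12, 13, 14, 15, 16, 17}
B ∪ (((B − ((B Δ D) ∪ D)) ∩ C) ∩ (Aᶜ ∪ Dᶜ))ᶜ = {1, 2, 3, 4, 5, 6, 7, 8, 9, 10, 11, 12, 13, 14, 15, 16, 17}
1 ∈ B ∪ (((B − ((B Δ D) ∪ D)) ∩ C) ∩ (Aᶜ ∪ Dᶜ))ᶜ but 1 ∉ B ∪ (((B − ((B Δ D) ∪ D)) ∩ C) ∪ (D ∩ A)ᶜ)ᶜ, so they differ.

No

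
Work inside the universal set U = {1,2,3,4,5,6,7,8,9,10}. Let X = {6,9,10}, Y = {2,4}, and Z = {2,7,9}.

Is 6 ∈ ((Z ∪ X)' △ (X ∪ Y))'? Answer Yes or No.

6 ∉ Z and 6 ∈ X, so 6 ∈ Z ∪ X
6 ∉ (Z ∪ X)' since 6 ∈ (Z ∪ X)
6 ∈ X and 6 ∉ Y, so 6 ∈ X ∪ Y
6 ∉ (Z ∪ X)' and 6 ∈ (X ∪ Y), so 6 ∈ (Z ∪ X)' △ (X ∪ Y)
6 ∉ ((Z ∪ X)' △ (X ∪ Y))' since 6 ∈ ((Z ∪ X)' △ (X ∪ Y))

No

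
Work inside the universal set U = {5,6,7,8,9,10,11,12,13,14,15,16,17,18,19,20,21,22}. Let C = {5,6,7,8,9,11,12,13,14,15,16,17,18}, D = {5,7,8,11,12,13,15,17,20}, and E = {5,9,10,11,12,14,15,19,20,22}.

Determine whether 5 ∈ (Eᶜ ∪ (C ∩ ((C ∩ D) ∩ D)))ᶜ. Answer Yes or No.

No

5 ∈ E, so 5 ∉ Eᶜ
5 ∈ C and 5 ∈ D, so 5 ∈ C ∩ D
5 ∈ (C ∩ D) and 5 ∈ D, so 5 ∈ (C ∩ D) ∩ D
5 ∈ C and 5 ∈ ((C ∩ D) ∩ D), so 5 ∈ C ∩ ((C ∩ D) ∩ D)
5 ∉ Eᶜ and 5 ∈ (C ∩ ((C ∩ D) ∩ D)), so 5 ∈ Eᶜ ∪ (C ∩ ((C ∩ D) ∩ D))
5 ∉ (Eᶜ ∪ (C ∩ ((C ∩ D) ∩ D)))ᶜ since 5 ∈ (Eᶜ ∪ (C ∩ ((C ∩ D) ∩ D)))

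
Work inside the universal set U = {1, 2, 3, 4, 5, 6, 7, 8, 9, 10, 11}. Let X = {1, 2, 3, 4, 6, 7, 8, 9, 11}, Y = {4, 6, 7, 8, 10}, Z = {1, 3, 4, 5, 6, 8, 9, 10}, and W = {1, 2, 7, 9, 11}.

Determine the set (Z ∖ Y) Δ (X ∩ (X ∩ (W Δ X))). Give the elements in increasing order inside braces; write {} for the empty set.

{1, 4, 5, 6, 8, 9}

Z ∖ Y = {1, 3, 5, 9}
W Δ X = {3, 4, 6, 8}
X ∩ (W Δ X) = {3, 4, 6, 8}
X ∩ (X ∩ (W Δ X)) = {3, 4, 6, 8}
(Z ∖ Y) Δ (X ∩ (X ∩ (W Δ X))) = {1, 4, 5, 6, 8, 9}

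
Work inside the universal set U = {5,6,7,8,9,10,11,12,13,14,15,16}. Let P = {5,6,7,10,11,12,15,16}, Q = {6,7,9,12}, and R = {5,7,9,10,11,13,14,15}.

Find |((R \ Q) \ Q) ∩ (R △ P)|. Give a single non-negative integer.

2

R \ Q = {5,10,11,13,14,15}
(R \ Q) \ Q = {5,10,11,13,14,15}
R △ P = {6,9,12,13,14,16}
((R \ Q) \ Q) ∩ (R △ P) = {13,14}
|((R \ Q) \ Q) ∩ (R △ P)| = 2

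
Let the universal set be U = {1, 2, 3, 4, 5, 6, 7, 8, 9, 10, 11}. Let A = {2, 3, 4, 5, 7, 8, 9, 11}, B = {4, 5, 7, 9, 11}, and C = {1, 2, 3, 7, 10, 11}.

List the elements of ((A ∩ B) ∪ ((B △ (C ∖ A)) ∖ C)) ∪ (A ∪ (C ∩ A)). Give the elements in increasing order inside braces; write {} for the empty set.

{2, 3, 4, 5, 7, 8, 9, 11}

A ∩ B = {4, 5, 7, 9, 11}
C ∖ A = {1, 10}
B △ (C ∖ A) = {1, 4, 5, 7, 9, 10, 11}
(B △ (C ∖ A)) ∖ C = {4, 5, 9}
(A ∩ B) ∪ ((B △ (C ∖ A)) ∖ C) = {4, 5, 7, 9, 11}
C ∩ A = {2, 3, 7, 11}
A ∪ (C ∩ A) = {2, 3, 4, 5, 7, 8, 9, 11}
((A ∩ B) ∪ ((B △ (C ∖ A)) ∖ C)) ∪ (A ∪ (C ∩ A)) = {2, 3, 4, 5, 7, 8, 9, 11}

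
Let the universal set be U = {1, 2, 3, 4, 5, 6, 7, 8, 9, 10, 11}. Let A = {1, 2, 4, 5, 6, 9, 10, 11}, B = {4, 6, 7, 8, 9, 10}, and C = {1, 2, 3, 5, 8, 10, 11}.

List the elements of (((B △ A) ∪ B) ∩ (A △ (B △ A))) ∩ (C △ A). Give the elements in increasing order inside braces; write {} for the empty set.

B △ A = {1, 2, 5, 7, 8, 11}
(B △ A) ∪ B = {1, 2, 4, 5, 6, 7, 8, 9, 10, 11}
A △ (B △ A) = {4, 6, 7, 8, 9, 10}
((B △ A) ∪ B) ∩ (A △ (B △ A)) = {4, 6, 7, 8, 9, 10}
C △ A = {3, 4, 6, 8, 9}
(((B △ A) ∪ B) ∩ (A △ (B △ A))) ∩ (C △ A) = {4, 6, 8, 9}

{4, 6, 8, 9}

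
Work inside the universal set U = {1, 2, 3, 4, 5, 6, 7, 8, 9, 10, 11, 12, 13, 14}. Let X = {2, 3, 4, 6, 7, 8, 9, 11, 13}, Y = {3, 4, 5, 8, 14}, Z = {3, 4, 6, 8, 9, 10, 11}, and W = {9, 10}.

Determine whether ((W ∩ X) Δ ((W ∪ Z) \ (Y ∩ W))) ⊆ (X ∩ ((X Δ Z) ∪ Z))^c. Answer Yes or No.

W ∩ X = {9}
W ∪ Z = {3, 4, 6, 8, 9, 10, 11}
Y ∩ W = {}
(W ∪ Z) \ (Y ∩ W) = {3, 4, 6, 8, 9, 10, 11}
(W ∩ X) Δ ((W ∪ Z) \ (Y ∩ W)) = {3, 4, 6, 8, 10, 11}
X Δ Z = {2, 7, 10, 13}
(X Δ Z) ∪ Z = {2, 3, 4, 6, 7, 8, 9, 10, 11, 13}
X ∩ ((X Δ Z) ∪ Z) = {2, 3, 4, 6, 7, 8, 9, 11, 13}
(X ∩ ((X Δ Z) ∪ Z))^c = {1, 5, 10, 12, 14}
3 ∈ (W ∩ X) Δ ((W ∪ Z) \ (Y ∩ W)) but 3 ∉ (X ∩ ((X Δ Z) ∪ Z))^c, so the inclusion fails.

No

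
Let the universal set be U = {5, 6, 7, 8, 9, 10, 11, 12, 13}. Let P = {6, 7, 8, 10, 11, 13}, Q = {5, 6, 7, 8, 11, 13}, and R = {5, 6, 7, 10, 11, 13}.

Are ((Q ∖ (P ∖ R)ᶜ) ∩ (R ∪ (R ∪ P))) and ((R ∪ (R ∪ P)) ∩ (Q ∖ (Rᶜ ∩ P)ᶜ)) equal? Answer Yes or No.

P ∖ R = {8}
(P ∖ R)ᶜ = {5, 6, 7, 9, 10, 11, 12, 13}
Q ∖ (P ∖ R)ᶜ = {8}
R ∪ P = {5, 6, 7, 8, 10, 11, 13}
R ∪ (R ∪ P) = {5, 6, 7, 8, 10, 11, 13}
(Q ∖ (P ∖ R)ᶜ) ∩ (R ∪ (R ∪ P)) = {8}
Rᶜ = {8, 9, 12}
Rᶜ ∩ P = {8}
(Rᶜ ∩ P)ᶜ = {5, 6, 7, 9, 10, 11, 12, 13}
Q ∖ (Rᶜ ∩ P)ᶜ = {8}
(R ∪ (R ∪ P)) ∩ (Q ∖ (Rᶜ ∩ P)ᶜ) = {8}
Both equal {8}, so (Q ∖ (P ∖ R)ᶜ) ∩ (R ∪ (R ∪ P)) = (R ∪ (R ∪ P)) ∩ (Q ∖ (Rᶜ ∩ P)ᶜ).

Yes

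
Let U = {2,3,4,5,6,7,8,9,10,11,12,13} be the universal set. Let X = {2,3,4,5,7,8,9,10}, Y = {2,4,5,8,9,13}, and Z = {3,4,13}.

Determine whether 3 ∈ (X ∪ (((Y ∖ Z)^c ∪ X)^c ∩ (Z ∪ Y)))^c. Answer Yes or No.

No

3 ∉ Y and 3 ∈ Z, so 3 ∉ Y ∖ Z
3 ∈ (Y ∖ Z)^c since 3 ∉ (Y ∖ Z)
3 ∈ (Y ∖ Z)^c and 3 ∈ X, so 3 ∈ (Y ∖ Z)^c ∪ X
3 ∉ ((Y ∖ Z)^c ∪ X)^c since 3 ∈ ((Y ∖ Z)^c ∪ X)
3 ∈ Z and 3 ∉ Y, so 3 ∈ Z ∪ Y
3 ∉ ((Y ∖ Z)^c ∪ X)^c and 3 ∈ (Z ∪ Y), so 3 ∉ ((Y ∖ Z)^c ∪ X)^c ∩ (Z ∪ Y)
3 ∈ X and 3 ∉ (((Y ∖ Z)^c ∪ X)^c ∩ (Z ∪ Y)), so 3 ∈ X ∪ (((Y ∖ Z)^c ∪ X)^c ∩ (Z ∪ Y))
3 ∉ (X ∪ (((Y ∖ Z)^c ∪ X)^c ∩ (Z ∪ Y)))^c since 3 ∈ (X ∪ (((Y ∖ Z)^c ∪ X)^c ∩ (Z ∪ Y)))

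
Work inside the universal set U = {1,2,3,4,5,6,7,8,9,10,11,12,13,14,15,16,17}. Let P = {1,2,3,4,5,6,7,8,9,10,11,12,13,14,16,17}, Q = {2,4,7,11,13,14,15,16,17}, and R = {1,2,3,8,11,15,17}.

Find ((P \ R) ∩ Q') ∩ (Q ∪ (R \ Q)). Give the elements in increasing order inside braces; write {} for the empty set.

{}

P \ R = {4,5,6,7,9,10,12,13,14,16}
Q' = {1,3,5,6,8,9,10,12}
(P \ R) ∩ Q' = {5,6,9,10,12}
R \ Q = {1,3,8}
Q ∪ (R \ Q) = {1,2,3,4,7,8,11,13,14,15,16,17}
((P \ R) ∩ Q') ∩ (Q ∪ (R \ Q)) = {}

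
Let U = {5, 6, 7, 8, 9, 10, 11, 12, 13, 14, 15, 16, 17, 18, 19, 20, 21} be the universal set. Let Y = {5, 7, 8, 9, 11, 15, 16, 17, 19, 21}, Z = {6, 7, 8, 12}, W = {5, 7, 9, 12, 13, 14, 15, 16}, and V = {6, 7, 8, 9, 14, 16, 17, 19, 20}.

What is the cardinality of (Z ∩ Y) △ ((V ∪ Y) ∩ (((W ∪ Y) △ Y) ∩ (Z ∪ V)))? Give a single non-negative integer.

3

Z ∩ Y = {7, 8}
V ∪ Y = {5, 6, 7, 8, 9, 11, 14, 15, 16, 17, 19, 20, 21}
W ∪ Y = {5, 7, 8, 9, 11, 12, 13, 14, 15, 16, 17, 19, 21}
(W ∪ Y) △ Y = {12, 13, 14}
Z ∪ V = {6, 7, 8, 9, 12, 14, 16, 17, 19, 20}
((W ∪ Y) △ Y) ∩ (Z ∪ V) = {12, 14}
(V ∪ Y) ∩ (((W ∪ Y) △ Y) ∩ (Z ∪ V)) = {14}
(Z ∩ Y) △ ((V ∪ Y) ∩ (((W ∪ Y) △ Y) ∩ (Z ∪ V))) = {7, 8, 14}
|(Z ∩ Y) △ ((V ∪ Y) ∩ (((W ∪ Y) △ Y) ∩ (Z ∪ V)))| = 3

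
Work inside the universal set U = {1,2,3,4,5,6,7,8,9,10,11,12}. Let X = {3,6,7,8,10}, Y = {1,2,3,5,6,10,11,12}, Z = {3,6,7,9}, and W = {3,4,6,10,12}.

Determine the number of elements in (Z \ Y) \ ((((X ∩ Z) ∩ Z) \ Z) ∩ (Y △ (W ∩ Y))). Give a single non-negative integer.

Z \ Y = {7,9}
X ∩ Z = {3,6,7}
(X ∩ Z) ∩ Z = {3,6,7}
((X ∩ Z) ∩ Z) \ Z = {}
W ∩ Y = {3,6,10,12}
Y △ (W ∩ Y) = {1,2,5,11}
(((X ∩ Z) ∩ Z) \ Z) ∩ (Y △ (W ∩ Y)) = {}
(Z \ Y) \ ((((X ∩ Z) ∩ Z) \ Z) ∩ (Y △ (W ∩ Y))) = {7,9}
|(Z \ Y) \ ((((X ∩ Z) ∩ Z) \ Z) ∩ (Y △ (W ∩ Y)))| = 2

2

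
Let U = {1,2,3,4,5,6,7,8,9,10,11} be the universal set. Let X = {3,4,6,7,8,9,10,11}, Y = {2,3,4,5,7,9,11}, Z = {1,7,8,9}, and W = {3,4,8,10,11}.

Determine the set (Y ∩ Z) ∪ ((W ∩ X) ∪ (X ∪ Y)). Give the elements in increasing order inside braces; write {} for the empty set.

{2,3,4,5,6,7,8,9,10,11}

Y ∩ Z = {7,9}
W ∩ X = {3,4,8,10,11}
X ∪ Y = {2,3,4,5,6,7,8,9,10,11}
(W ∩ X) ∪ (X ∪ Y) = {2,3,4,5,6,7,8,9,10,11}
(Y ∩ Z) ∪ ((W ∩ X) ∪ (X ∪ Y)) = {2,3,4,5,6,7,8,9,10,11}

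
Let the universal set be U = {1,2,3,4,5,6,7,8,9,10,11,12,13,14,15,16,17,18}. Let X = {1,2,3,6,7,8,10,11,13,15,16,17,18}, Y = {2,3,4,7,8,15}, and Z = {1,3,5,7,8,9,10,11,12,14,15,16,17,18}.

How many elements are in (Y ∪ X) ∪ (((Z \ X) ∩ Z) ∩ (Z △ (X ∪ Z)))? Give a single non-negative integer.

Y ∪ X = {1,2,3,4,6,7,8,10,11,13,15,16,17,18}
Z \ X = {5,9,12,14}
(Z \ X) ∩ Z = {5,9,12,14}
X ∪ Z = {1,2,3,5,6,7,8,9,10,11,12,13,14,15,16,17,18}
Z △ (X ∪ Z) = {2,6,13}
((Z \ X) ∩ Z) ∩ (Z △ (X ∪ Z)) = {}
(Y ∪ X) ∪ (((Z \ X) ∩ Z) ∩ (Z △ (X ∪ Z))) = {1,2,3,4,6,7,8,10,11,13,15,16,17,18}
|(Y ∪ X) ∪ (((Z \ X) ∩ Z) ∩ (Z △ (X ∪ Z)))| = 14

14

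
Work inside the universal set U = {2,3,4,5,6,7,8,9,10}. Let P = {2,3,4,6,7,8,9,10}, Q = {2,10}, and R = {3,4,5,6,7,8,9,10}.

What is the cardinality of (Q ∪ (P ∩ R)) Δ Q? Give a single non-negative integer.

P ∩ R = {3,4,6,7,8,9,10}
Q ∪ (P ∩ R) = {2,3,4,6,7,8,9,10}
(Q ∪ (P ∩ R)) Δ Q = {3,4,6,7,8,9}
|(Q ∪ (P ∩ R)) Δ Q| = 6

6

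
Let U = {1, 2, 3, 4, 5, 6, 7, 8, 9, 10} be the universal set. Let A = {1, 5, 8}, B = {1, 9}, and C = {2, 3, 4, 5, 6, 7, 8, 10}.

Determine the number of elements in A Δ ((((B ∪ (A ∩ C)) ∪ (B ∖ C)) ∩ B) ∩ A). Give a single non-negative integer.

2

A ∩ C = {5, 8}
B ∪ (A ∩ C) = {1, 5, 8, 9}
B ∖ C = {1, 9}
(B ∪ (A ∩ C)) ∪ (B ∖ C) = {1, 5, 8, 9}
((B ∪ (A ∩ C)) ∪ (B ∖ C)) ∩ B = {1, 9}
(((B ∪ (A ∩ C)) ∪ (B ∖ C)) ∩ B) ∩ A = {1}
A Δ ((((B ∪ (A ∩ C)) ∪ (B ∖ C)) ∩ B) ∩ A) = {5, 8}
|A Δ ((((B ∪ (A ∩ C)) ∪ (B ∖ C)) ∩ B) ∩ A)| = 2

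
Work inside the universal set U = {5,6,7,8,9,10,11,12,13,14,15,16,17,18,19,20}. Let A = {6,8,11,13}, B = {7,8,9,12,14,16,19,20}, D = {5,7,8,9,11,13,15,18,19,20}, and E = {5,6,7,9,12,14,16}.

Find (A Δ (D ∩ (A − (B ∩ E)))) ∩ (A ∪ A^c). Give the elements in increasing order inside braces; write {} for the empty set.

B ∩ E = {7,9,12,14,16}
A − (B ∩ E) = {6,8,11,13}
D ∩ (A − (B ∩ E)) = {8,11,13}
A Δ (D ∩ (A − (B ∩ E))) = {6}
A^c = {5,7,9,10,12,14,15,16,17,18,19,20}
A ∪ A^c = {5,6,7,8,9,10,11,12,13,14,15,16,17,18,19,20}
(A Δ (D ∩ (A − (B ∩ E)))) ∩ (A ∪ A^c) = {6}

{6}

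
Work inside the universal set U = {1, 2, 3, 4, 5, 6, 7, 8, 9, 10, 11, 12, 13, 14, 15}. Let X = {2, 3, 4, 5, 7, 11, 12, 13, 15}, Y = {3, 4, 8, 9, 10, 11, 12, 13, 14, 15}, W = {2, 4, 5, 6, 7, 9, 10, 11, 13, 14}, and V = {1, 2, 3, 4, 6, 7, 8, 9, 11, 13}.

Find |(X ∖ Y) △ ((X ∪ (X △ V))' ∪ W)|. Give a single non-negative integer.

7

X ∖ Y = {2, 5, 7}
X △ V = {1, 5, 6, 8, 9, 12, 15}
X ∪ (X △ V) = {1, 2, 3, 4, 5, 6, 7, 8, 9, 11, 12, 13, 15}
(X ∪ (X △ V))' = {10, 14}
(X ∪ (X △ V))' ∪ W = {2, 4, 5, 6, 7, 9, 10, 11, 13, 14}
(X ∖ Y) △ ((X ∪ (X △ V))' ∪ W) = {4, 6, 9, 10, 11, 13, 14}
|(X ∖ Y) △ ((X ∪ (X △ V))' ∪ W)| = 7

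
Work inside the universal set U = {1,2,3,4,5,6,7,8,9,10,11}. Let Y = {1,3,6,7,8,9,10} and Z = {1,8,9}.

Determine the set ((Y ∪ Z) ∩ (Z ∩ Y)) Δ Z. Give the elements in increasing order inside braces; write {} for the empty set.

{}

Y ∪ Z = {1,3,6,7,8,9,10}
Z ∩ Y = {1,8,9}
(Y ∪ Z) ∩ (Z ∩ Y) = {1,8,9}
((Y ∪ Z) ∩ (Z ∩ Y)) Δ Z = {}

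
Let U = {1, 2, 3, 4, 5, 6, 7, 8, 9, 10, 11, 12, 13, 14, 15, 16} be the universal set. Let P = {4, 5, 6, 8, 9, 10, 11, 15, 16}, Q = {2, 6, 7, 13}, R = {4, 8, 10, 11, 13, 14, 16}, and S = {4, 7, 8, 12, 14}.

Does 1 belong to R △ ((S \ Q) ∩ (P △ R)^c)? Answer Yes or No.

No

1 ∉ S and 1 ∉ Q, so 1 ∉ S \ Q
1 ∉ P and 1 ∉ R, so 1 ∉ P △ R
1 ∈ (P △ R)^c since 1 ∉ (P △ R)
1 ∉ (S \ Q) and 1 ∈ (P △ R)^c, so 1 ∉ (S \ Q) ∩ (P △ R)^c
1 ∉ R and 1 ∉ ((S \ Q) ∩ (P △ R)^c), so 1 ∉ R △ ((S \ Q) ∩ (P △ R)^c)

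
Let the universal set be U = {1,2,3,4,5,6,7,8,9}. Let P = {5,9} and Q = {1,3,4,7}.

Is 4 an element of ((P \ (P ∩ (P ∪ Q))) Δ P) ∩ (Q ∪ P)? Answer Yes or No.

4 ∉ P and 4 ∈ Q, so 4 ∈ P ∪ Q
4 ∉ P and 4 ∈ (P ∪ Q), so 4 ∉ P ∩ (P ∪ Q)
4 ∉ P and 4 ∉ (P ∩ (P ∪ Q)), so 4 ∉ P \ (P ∩ (P ∪ Q))
4 ∉ (P \ (P ∩ (P ∪ Q))) and 4 ∉ P, so 4 ∉ (P \ (P ∩ (P ∪ Q))) Δ P
4 ∈ Q and 4 ∉ P, so 4 ∈ Q ∪ P
4 ∉ ((P \ (P ∩ (P ∪ Q))) Δ P) and 4 ∈ (Q ∪ P), so 4 ∉ ((P \ (P ∩ (P ∪ Q))) Δ P) ∩ (Q ∪ P)

No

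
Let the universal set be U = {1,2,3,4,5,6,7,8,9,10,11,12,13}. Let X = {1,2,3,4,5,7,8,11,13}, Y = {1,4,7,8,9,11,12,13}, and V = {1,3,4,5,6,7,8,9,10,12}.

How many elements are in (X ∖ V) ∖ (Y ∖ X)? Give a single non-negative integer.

3

X ∖ V = {2,11,13}
Y ∖ X = {9,12}
(X ∖ V) ∖ (Y ∖ X) = {2,11,13}
|(X ∖ V) ∖ (Y ∖ X)| = 3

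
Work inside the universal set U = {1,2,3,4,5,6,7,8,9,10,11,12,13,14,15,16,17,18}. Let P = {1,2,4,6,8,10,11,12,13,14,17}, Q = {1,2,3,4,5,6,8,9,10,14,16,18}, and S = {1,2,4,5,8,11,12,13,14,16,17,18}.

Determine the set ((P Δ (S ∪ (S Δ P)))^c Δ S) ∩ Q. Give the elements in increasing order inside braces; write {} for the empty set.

{3,5,6,9,10,16,18}

S Δ P = {5,6,10,16,18}
S ∪ (S Δ P) = {1,2,4,5,6,8,10,11,12,13,14,16,17,18}
P Δ (S ∪ (S Δ P)) = {5,16,18}
(P Δ (S ∪ (S Δ P)))^c = {1,2,3,4,6,7,8,9,10,11,12,13,14,15,17}
(P Δ (S ∪ (S Δ P)))^c Δ S = {3,5,6,7,9,10,15,16,18}
((P Δ (S ∪ (S Δ P)))^c Δ S) ∩ Q = {3,5,6,9,10,16,18}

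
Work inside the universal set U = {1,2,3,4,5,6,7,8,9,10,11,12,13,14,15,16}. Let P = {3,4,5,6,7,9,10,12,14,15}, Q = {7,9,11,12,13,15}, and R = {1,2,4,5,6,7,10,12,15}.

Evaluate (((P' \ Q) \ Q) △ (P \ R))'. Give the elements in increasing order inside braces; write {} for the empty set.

P' = {1,2,8,11,13,16}
P' \ Q = {1,2,8,16}
(P' \ Q) \ Q = {1,2,8,16}
P \ R = {3,9,14}
((P' \ Q) \ Q) △ (P \ R) = {1,2,3,8,9,14,16}
(((P' \ Q) \ Q) △ (P \ R))' = {4,5,6,7,10,11,12,13,15}

{4,5,6,7,10,11,12,13,15}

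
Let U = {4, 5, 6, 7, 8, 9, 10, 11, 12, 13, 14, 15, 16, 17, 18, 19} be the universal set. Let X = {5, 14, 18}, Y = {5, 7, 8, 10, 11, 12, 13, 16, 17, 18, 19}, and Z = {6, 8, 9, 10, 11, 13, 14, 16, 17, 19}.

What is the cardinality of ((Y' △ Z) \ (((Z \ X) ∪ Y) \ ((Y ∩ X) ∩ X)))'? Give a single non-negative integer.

14

Y' = {4, 6, 9, 14, 15}
Y' △ Z = {4, 8, 10, 11, 13, 15, 16, 17, 19}
Z \ X = {6, 8, 9, 10, 11, 13, 16, 17, 19}
(Z \ X) ∪ Y = {5, 6, 7, 8, 9, 10, 11, 12, 13, 16, 17, 18, 19}
Y ∩ X = {5, 18}
(Y ∩ X) ∩ X = {5, 18}
((Z \ X) ∪ Y) \ ((Y ∩ X) ∩ X) = {6, 7, 8, 9, 10, 11, 12, 13, 16, 17, 19}
(Y' △ Z) \ (((Z \ X) ∪ Y) \ ((Y ∩ X) ∩ X)) = {4, 15}
((Y' △ Z) \ (((Z \ X) ∪ Y) \ ((Y ∩ X) ∩ X)))' = {5, 6, 7, 8, 9, 10, 11, 12, 13, 14, 16, 17, 18, 19}
|((Y' △ Z) \ (((Z \ X) ∪ Y) \ ((Y ∩ X) ∩ X)))'| = 14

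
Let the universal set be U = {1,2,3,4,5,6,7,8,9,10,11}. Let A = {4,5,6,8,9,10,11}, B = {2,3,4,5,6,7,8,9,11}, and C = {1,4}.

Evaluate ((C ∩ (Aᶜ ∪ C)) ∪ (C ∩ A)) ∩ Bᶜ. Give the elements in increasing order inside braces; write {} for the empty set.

Aᶜ = {1,2,3,7}
Aᶜ ∪ C = {1,2,3,4,7}
C ∩ (Aᶜ ∪ C) = {1,4}
C ∩ A = {4}
(C ∩ (Aᶜ ∪ C)) ∪ (C ∩ A) = {1,4}
Bᶜ = {1,10}
((C ∩ (Aᶜ ∪ C)) ∪ (C ∩ A)) ∩ Bᶜ = {1}

{1}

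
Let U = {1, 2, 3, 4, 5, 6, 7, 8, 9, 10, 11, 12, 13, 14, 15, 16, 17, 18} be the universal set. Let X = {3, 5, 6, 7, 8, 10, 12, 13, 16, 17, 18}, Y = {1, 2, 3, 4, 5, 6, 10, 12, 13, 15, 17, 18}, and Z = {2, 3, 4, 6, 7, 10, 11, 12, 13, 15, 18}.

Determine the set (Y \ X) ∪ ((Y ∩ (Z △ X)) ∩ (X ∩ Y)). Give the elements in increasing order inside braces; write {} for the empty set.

Y \ X = {1, 2, 4, 15}
Z △ X = {2, 4, 5, 8, 11, 15, 16, 17}
Y ∩ (Z △ X) = {2, 4, 5, 15, 17}
X ∩ Y = {3, 5, 6, 10, 12, 13, 17, 18}
(Y ∩ (Z △ X)) ∩ (X ∩ Y) = {5, 17}
(Y \ X) ∪ ((Y ∩ (Z △ X)) ∩ (X ∩ Y)) = {1, 2, 4, 5, 15, 17}

{1, 2, 4, 5, 15, 17}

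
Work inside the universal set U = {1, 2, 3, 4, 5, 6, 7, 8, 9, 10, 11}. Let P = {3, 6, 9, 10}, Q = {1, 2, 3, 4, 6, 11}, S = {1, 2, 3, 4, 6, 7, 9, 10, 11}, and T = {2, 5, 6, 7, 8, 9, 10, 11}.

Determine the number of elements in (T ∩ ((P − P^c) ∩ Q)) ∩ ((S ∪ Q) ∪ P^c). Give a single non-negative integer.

1

P^c = {1, 2, 4, 5, 7, 8, 11}
P − P^c = {3, 6, 9, 10}
(P − P^c) ∩ Q = {3, 6}
T ∩ ((P − P^c) ∩ Q) = {6}
S ∪ Q = {1, 2, 3, 4, 6, 7, 9, 10, 11}
(S ∪ Q) ∪ P^c = {1, 2, 3, 4, 5, 6, 7, 8, 9, 10, 11}
(T ∩ ((P − P^c) ∩ Q)) ∩ ((S ∪ Q) ∪ P^c) = {6}
|(T ∩ ((P − P^c) ∩ Q)) ∩ ((S ∪ Q) ∪ P^c)| = 1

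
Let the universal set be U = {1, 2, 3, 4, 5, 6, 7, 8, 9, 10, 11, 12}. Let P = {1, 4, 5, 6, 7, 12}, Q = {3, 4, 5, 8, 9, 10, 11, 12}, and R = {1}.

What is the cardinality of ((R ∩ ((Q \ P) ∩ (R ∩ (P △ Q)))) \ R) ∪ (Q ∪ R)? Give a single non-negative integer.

Q \ P = {3, 8, 9, 10, 11}
P △ Q = {1, 3, 6, 7, 8, 9, 10, 11}
R ∩ (P △ Q) = {1}
(Q \ P) ∩ (R ∩ (P △ Q)) = {}
R ∩ ((Q \ P) ∩ (R ∩ (P △ Q))) = {}
(R ∩ ((Q \ P) ∩ (R ∩ (P △ Q)))) \ R = {}
Q ∪ R = {1, 3, 4, 5, 8, 9, 10, 11, 12}
((R ∩ ((Q \ P) ∩ (R ∩ (P △ Q)))) \ R) ∪ (Q ∪ R) = {1, 3, 4, 5, 8, 9, 10, 11, 12}
|((R ∩ ((Q \ P) ∩ (R ∩ (P △ Q)))) \ R) ∪ (Q ∪ R)| = 9

9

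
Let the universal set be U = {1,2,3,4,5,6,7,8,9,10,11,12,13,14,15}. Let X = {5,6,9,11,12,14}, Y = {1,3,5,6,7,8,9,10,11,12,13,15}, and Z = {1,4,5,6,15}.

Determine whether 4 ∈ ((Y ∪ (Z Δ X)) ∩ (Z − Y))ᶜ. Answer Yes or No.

4 ∈ Z and 4 ∉ X, so 4 ∈ Z Δ X
4 ∉ Y and 4 ∈ (Z Δ X), so 4 ∈ Y ∪ (Z Δ X)
4 ∈ Z and 4 ∉ Y, so 4 ∈ Z − Y
4 ∈ (Y ∪ (Z Δ X)) and 4 ∈ (Z − Y), so 4 ∈ (Y ∪ (Z Δ X)) ∩ (Z − Y)
4 ∉ ((Y ∪ (Z Δ X)) ∩ (Z − Y))ᶜ since 4 ∈ ((Y ∪ (Z Δ X)) ∩ (Z − Y))

No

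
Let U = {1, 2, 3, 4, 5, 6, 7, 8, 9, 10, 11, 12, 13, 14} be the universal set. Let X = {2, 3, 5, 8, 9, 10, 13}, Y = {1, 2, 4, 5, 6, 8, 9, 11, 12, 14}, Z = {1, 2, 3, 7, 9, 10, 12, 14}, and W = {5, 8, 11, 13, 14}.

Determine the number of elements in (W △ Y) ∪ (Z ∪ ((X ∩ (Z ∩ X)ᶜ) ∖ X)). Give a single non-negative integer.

11

W △ Y = {1, 2, 4, 6, 9, 12, 13}
Z ∩ X = {2, 3, 9, 10}
(Z ∩ X)ᶜ = {1, 4, 5, 6, 7, 8, 11, 12, 13, 14}
X ∩ (Z ∩ X)ᶜ = {5, 8, 13}
(X ∩ (Z ∩ X)ᶜ) ∖ X = {}
Z ∪ ((X ∩ (Z ∩ X)ᶜ) ∖ X) = {1, 2, 3, 7, 9, 10, 12, 14}
(W △ Y) ∪ (Z ∪ ((X ∩ (Z ∩ X)ᶜ) ∖ X)) = {1, 2, 3, 4, 6, 7, 9, 10, 12, 13, 14}
|(W △ Y) ∪ (Z ∪ ((X ∩ (Z ∩ X)ᶜ) ∖ X))| = 11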